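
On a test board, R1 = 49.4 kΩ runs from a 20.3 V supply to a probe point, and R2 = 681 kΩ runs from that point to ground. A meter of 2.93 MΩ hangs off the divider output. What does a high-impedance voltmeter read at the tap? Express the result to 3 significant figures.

V_out ≈ 18.6 V

The load sits in parallel with R2: R2‖R_L = (681 × 2930) / (681 + 2930) = 552.6 kΩ.
V_out = 20.3 × 552.6 / (49.4 + 552.6) = 20.3 × 552.6/602.0 = 18.6 V.
(Unloaded it would have been 18.9 V.)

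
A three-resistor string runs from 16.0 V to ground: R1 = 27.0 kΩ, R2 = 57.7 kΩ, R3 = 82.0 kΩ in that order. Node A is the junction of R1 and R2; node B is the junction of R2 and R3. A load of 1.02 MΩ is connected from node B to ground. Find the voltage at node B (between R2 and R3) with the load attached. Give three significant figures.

At node B, R3 is in parallel with the load: R3‖R_L = 75.90 kΩ.
Below node A the resistance is R2 + (R3‖R_L) = 133.6 kΩ, so V_A = 16.0 × 133.6/160.6 = 13.31 V.
Then V_B = V_A × (R3‖R_L)/(R2 + R3‖R_L) = 13.31 × 75.90/133.6 = 7.56 V.

V ≈ 7.56 V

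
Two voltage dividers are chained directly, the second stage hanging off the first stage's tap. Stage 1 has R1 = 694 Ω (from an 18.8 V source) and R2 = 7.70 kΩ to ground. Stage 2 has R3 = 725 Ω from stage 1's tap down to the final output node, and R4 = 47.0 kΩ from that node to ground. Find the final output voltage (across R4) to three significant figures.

V_out ≈ 16.8 V

Stage 2 presents R3+R4 = 47720 Ω as a load on stage 1's tap.
Stage 1's lower leg becomes R2‖(R3+R4) = 6630 Ω, so V_mid = 18.8 × 6630/7324 = 17.02 V.
Stage 2 is itself unloaded: V_out = V_mid × R4/(R3+R4) = 17.02 × 47000/47720 = 16.8 V.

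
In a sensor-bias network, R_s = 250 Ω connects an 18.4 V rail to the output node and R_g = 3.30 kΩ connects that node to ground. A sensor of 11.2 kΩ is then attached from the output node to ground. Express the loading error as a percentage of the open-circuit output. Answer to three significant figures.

2.03 %

The divider's output (Thévenin) resistance is R_s‖R_g = 232.4 Ω.
Fractional drop under load = R_th/(R_th + R_L) = 232.4 / (232.4 + 11200) = 0.02033.
So the output falls by 2.03 %.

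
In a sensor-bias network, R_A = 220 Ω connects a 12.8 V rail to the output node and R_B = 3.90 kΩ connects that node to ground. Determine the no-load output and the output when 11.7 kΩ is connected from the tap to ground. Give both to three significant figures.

Open-circuit: V = 12.8 × 3900/(220 + 3900) = 12.1 V.
With the load, R_B becomes R_B‖R_L = 2925 Ω, so V = 12.8 × 2925/3145 = 11.9 V.

Unloaded: 12.1 V; loaded: 11.9 V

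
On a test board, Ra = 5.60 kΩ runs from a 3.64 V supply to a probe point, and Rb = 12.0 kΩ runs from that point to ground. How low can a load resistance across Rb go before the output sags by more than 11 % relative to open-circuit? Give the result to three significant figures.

R_L(min) ≈ 30.9 kΩ

Output resistance R_th = Ra‖Rb = (5.60 × 12.0)/17.60 = 3.818 kΩ.
The fractional drop is R_th/(R_th + R_L); requiring this ≤ 0.110 gives R_L ≥ R_th(1/0.110 − 1) = 3.818 × 8.091 = 30.9 kΩ.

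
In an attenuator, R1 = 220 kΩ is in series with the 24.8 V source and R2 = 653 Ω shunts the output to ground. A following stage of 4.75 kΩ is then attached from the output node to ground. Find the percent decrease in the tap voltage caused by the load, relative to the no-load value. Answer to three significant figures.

The divider's output (Thévenin) resistance is R1‖R2 = 651.1 Ω.
Fractional drop under load = R_th/(R_th + R_L) = 651.1 / (651.1 + 4750) = 0.1205.
So the output falls by 12.1 %.

12.1 %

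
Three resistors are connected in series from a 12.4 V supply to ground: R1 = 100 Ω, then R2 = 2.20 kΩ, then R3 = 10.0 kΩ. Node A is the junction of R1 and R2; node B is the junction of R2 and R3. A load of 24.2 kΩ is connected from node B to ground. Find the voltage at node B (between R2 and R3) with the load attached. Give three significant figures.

At node B, R3 is in parallel with the load: R3‖R_L = 7076 Ω.
Below node A the resistance is R2 + (R3‖R_L) = 9276 Ω, so V_A = 12.4 × 9276/9376 = 12.27 V.
Then V_B = V_A × (R3‖R_L)/(R2 + R3‖R_L) = 12.27 × 7076/9276 = 9.36 V.

V ≈ 9.36 V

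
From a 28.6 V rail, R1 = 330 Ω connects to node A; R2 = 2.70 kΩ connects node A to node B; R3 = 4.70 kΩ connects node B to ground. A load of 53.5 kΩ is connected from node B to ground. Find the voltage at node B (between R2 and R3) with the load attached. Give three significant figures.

V ≈ 16.8 V

At node B, R3 is in parallel with the load: R3‖R_L = 4320 Ω.
Below node A the resistance is R2 + (R3‖R_L) = 7020 Ω, so V_A = 28.6 × 7020/7350 = 27.32 V.
Then V_B = V_A × (R3‖R_L)/(R2 + R3‖R_L) = 27.32 × 4320/7020 = 16.8 V.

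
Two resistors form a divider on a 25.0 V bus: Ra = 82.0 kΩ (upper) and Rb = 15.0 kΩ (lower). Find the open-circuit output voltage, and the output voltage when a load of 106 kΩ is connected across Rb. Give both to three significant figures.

Open-circuit: V = 25.0 × 15.0/(82.0 + 15.0) = 3.87 V.
With the load, Rb becomes Rb‖R_L = 13.14 kΩ, so V = 25.0 × 13.14/95.14 = 3.45 V.

Unloaded: 3.87 V; loaded: 3.45 V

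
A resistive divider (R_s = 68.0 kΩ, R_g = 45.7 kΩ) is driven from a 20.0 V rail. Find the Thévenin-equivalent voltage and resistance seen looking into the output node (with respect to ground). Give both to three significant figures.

V_th is the open-circuit tap voltage: 20.0 × 45.7/(68.0 + 45.7) = 8.04 V.
With the supply zeroed, R_s and R_g appear in parallel from the tap: R_th = R_s‖R_g = (68.0 × 45.7)/113.7 = 27.3 kΩ.

V_th = 8.04 V, R_th = 27.3 kΩ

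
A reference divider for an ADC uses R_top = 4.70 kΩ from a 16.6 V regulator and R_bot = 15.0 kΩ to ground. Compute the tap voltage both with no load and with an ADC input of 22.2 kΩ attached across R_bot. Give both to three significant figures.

Open-circuit: V = 16.6 × 15.0/(4.70 + 15.0) = 12.6 V.
With the load, R_bot becomes R_bot‖R_L = 8.952 kΩ, so V = 16.6 × 8.952/13.65 = 10.9 V.

Unloaded: 12.6 V; loaded: 10.9 V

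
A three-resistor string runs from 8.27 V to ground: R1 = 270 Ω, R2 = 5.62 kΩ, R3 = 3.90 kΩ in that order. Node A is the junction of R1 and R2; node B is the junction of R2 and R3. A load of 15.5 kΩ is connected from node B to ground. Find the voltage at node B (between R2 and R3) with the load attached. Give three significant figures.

V ≈ 2.86 V

At node B, R3 is in parallel with the load: R3‖R_L = 3116 Ω.
Below node A the resistance is R2 + (R3‖R_L) = 8736 Ω, so V_A = 8.27 × 8736/9006 = 8.022 V.
Then V_B = V_A × (R3‖R_L)/(R2 + R3‖R_L) = 8.022 × 3116/8736 = 2.86 V.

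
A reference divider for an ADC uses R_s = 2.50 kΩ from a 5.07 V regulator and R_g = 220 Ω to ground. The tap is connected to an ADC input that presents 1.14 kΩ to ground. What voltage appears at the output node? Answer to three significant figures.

V_out ≈ 0.348 V

The load sits in parallel with R_g: R_g‖R_L = (220 × 1140) / (220 + 1140) = 184.4 Ω.
V_out = 5.07 × 184.4 / (2500 + 184.4) = 5.07 × 184.4/2684 = 0.348 V.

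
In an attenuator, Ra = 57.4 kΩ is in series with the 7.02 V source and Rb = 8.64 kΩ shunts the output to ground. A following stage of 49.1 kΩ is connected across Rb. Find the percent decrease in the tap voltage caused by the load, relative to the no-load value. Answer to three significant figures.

Unloaded V = 7.02 × 8.64/66.04 = 0.91843 V.
Loaded: Rb‖R_L = 7.347 kΩ, giving V = 7.02 × 7.347/64.75 = 0.79659 V.
Drop = (0.91843 − 0.79659) / 0.91843 = 13.3 %.

13.3 %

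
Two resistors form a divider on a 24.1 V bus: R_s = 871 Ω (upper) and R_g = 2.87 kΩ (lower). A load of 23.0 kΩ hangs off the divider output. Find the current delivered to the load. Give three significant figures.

I_L ≈ 0.781 mA

R_g‖R_L = 2552 Ω; V_out = 24.1 × 2552/3423 = 17.97 V.
I_L = V_out / R_L = 17.97 / 23.0 kΩ = 0.781 mA.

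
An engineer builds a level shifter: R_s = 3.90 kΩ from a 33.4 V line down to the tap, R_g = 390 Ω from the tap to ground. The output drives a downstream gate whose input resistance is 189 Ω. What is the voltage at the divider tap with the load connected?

V_out ≈ 1.06 V

The load sits in parallel with R_g: R_g‖R_L = (390 × 189) / (390 + 189) = 127.3 Ω.
V_out = 33.4 × 127.3 / (3900 + 127.3) = 33.4 × 127.3/4027 = 1.06 V.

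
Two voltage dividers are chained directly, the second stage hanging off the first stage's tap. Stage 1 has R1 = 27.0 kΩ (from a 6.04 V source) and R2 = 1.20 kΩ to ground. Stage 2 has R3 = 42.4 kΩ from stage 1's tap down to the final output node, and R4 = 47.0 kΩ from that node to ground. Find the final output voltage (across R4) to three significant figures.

V_out ≈ 0.133 V

Stage 2 presents R3+R4 = 89.40 kΩ as a load on stage 1's tap.
Stage 1's lower leg becomes R2‖(R3+R4) = 1.184 kΩ, so V_mid = 6.04 × 1.184/28.18 = 0.2538 V.
Stage 2 is itself unloaded: V_out = V_mid × R4/(R3+R4) = 0.2538 × 47.0/89.40 = 0.133 V.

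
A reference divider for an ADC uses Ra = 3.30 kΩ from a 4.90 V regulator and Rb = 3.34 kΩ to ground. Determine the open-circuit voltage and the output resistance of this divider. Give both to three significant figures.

V_th is the open-circuit tap voltage: 4.90 × 3.34/(3.30 + 3.34) = 2.46 V.
With the supply zeroed, Ra and Rb appear in parallel from the tap: R_th = Ra‖Rb = (3.30 × 3.34)/6.640 = 1.66 kΩ.

V_th = 2.46 V, R_th = 1.66 kΩ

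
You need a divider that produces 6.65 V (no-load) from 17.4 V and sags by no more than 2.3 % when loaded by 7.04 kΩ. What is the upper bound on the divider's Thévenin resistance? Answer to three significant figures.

R_th ≤ 166 Ω

Loading drop = R_th/(R_th + R_L) ≤ 0.0230, so R_th ≤ R_L · ε/(1−ε) = 7.04 kΩ × 0.0230/0.9770 = 166 Ω.
(Any R1, R2 with R2/(R1+R2) = 0.382 and R1‖R2 ≤ 166 Ω will meet the spec.)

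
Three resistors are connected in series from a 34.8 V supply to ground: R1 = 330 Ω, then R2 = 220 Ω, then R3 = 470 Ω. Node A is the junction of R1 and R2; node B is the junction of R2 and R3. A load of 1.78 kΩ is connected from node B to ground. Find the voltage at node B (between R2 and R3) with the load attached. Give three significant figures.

V ≈ 14.0 V

At node B, R3 is in parallel with the load: R3‖R_L = 371.8 Ω.
Below node A the resistance is R2 + (R3‖R_L) = 591.8 Ω, so V_A = 34.8 × 591.8/921.8 = 22.34 V.
Then V_B = V_A × (R3‖R_L)/(R2 + R3‖R_L) = 22.34 × 371.8/591.8 = 14.0 V.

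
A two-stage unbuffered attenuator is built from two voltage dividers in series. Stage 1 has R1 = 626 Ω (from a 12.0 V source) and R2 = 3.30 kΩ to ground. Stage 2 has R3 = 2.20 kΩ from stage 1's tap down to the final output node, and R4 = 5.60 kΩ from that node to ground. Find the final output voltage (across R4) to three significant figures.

Stage 2 presents R3+R4 = 7800 Ω as a load on stage 1's tap.
Stage 1's lower leg becomes R2‖(R3+R4) = 2319 Ω, so V_mid = 12.0 × 2319/2945 = 9.449 V.
Stage 2 is itself unloaded: V_out = V_mid × R4/(R3+R4) = 9.449 × 5600/7800 = 6.78 V.

V_out ≈ 6.78 V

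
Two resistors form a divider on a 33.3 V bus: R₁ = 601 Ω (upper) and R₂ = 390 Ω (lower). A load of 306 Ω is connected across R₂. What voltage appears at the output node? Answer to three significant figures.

The load sits in parallel with R₂: R₂‖R_L = (390 × 306) / (390 + 306) = 171.5 Ω.
V_out = 33.3 × 171.5 / (601 + 171.5) = 33.3 × 171.5/772.5 = 7.39 V.

V_out ≈ 7.39 V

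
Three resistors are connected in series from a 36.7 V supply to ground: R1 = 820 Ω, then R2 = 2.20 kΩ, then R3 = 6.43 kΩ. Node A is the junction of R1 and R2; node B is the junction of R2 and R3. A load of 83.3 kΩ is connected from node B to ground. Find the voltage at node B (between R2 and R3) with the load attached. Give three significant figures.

V ≈ 24.4 V

At node B, R3 is in parallel with the load: R3‖R_L = 5969 Ω.
Below node A the resistance is R2 + (R3‖R_L) = 8169 Ω, so V_A = 36.7 × 8169/8989 = 33.35 V.
Then V_B = V_A × (R3‖R_L)/(R2 + R3‖R_L) = 33.35 × 5969/8169 = 24.4 V.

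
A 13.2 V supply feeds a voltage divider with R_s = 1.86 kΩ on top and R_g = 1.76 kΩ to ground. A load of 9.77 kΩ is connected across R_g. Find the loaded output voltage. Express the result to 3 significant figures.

V_out ≈ 5.87 V

The load sits in parallel with R_g: R_g‖R_L = (1.76 × 9.77) / (1.76 + 9.77) = 1.491 kΩ.
V_out = 13.2 × 1.491 / (1.86 + 1.491) = 13.2 × 1.491/3.351 = 5.87 V.
(Unloaded it would have been 6.42 V.)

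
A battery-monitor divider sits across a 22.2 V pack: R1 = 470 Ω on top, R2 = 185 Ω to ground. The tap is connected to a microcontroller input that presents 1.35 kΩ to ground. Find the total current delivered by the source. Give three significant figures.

I ≈ 35.1 mA

R2‖R_L = 162.7 Ω, so the source sees R1 + R2‖R_L = 632.7 Ω.
I = 22.2 V / 632.7 Ω = 35.1 mA.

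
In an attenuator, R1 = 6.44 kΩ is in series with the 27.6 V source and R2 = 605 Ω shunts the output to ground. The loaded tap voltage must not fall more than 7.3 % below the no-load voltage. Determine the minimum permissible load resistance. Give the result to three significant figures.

Output resistance R_th = R1‖R2 = (6440 × 605)/7045 = 553.0 Ω.
The fractional drop is R_th/(R_th + R_L); requiring this ≤ 0.0730 gives R_L ≥ R_th(1/0.0730 − 1) = 553.0 × 12.70 = 7.02 kΩ.

R_L(min) ≈ 7.02 kΩ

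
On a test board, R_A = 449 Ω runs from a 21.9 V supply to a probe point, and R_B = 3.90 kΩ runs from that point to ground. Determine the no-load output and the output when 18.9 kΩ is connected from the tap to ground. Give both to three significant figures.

Open-circuit: V = 21.9 × 3900/(449 + 3900) = 19.6 V.
With the load, R_B becomes R_B‖R_L = 3233 Ω, so V = 21.9 × 3233/3682 = 19.2 V.

Unloaded: 19.6 V; loaded: 19.2 V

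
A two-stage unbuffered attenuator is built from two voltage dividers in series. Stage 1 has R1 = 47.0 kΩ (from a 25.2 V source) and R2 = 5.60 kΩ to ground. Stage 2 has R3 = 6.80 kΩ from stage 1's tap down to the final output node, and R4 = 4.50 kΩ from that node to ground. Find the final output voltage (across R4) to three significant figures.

Stage 2 presents R3+R4 = 11.30 kΩ as a load on stage 1's tap.
Stage 1's lower leg becomes R2‖(R3+R4) = 3.744 kΩ, so V_mid = 25.2 × 3.744/50.74 = 1.859 V.
Stage 2 is itself unloaded: V_out = V_mid × R4/(R3+R4) = 1.859 × 4.50/11.30 = 0.741 V.

V_out ≈ 0.741 V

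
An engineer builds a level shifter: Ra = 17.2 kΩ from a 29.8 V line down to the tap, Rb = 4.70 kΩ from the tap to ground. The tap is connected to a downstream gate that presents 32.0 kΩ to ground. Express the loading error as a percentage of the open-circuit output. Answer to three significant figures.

10.3 %

The divider's output (Thévenin) resistance is Ra‖Rb = 3.691 kΩ.
Fractional drop under load = R_th/(R_th + R_L) = 3.691 / (3.691 + 32.0) = 0.1034.
So the output falls by 10.3 %.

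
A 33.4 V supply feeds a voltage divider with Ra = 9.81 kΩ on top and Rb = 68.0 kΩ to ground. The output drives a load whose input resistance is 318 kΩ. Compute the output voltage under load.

The load sits in parallel with Rb: Rb‖R_L = (68.0 × 318) / (68.0 + 318) = 56.02 kΩ.
V_out = 33.4 × 56.02 / (9.81 + 56.02) = 33.4 × 56.02/65.83 = 28.4 V.

V_out ≈ 28.4 V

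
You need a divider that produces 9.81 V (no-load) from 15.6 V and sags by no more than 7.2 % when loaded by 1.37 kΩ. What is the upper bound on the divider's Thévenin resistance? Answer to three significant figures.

R_th ≤ 106 Ω

Loading drop = R_th/(R_th + R_L) ≤ 0.0720, so R_th ≤ R_L · ε/(1−ε) = 1.37 kΩ × 0.0720/0.9280 = 106 Ω.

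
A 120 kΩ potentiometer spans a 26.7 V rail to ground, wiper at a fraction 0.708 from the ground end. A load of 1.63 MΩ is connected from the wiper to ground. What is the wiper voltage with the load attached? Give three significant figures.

V ≈ 18.6 V

The wiper splits the pot into (1−α)R = 35.04 kΩ above and αR = 84.96 kΩ below.
Lower section ‖ load = 80.75 kΩ.
V_wiper = 26.7 × 80.75/(35.04 + 80.75) = 18.6 V.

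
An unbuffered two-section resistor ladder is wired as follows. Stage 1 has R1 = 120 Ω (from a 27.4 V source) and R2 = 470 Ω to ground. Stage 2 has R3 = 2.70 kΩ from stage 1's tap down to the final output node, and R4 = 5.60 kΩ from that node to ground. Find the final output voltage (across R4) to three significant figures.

V_out ≈ 14.6 V

Stage 2 presents R3+R4 = 8300 Ω as a load on stage 1's tap.
Stage 1's lower leg becomes R2‖(R3+R4) = 444.8 Ω, so V_mid = 27.4 × 444.8/564.8 = 21.58 V.
Stage 2 is itself unloaded: V_out = V_mid × R4/(R3+R4) = 21.58 × 5600/8300 = 14.6 V.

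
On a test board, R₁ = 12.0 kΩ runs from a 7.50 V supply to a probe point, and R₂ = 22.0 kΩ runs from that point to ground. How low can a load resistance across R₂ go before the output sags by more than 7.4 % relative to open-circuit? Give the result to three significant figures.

R_L(min) ≈ 97.2 kΩ

Output resistance R_th = R₁‖R₂ = (12.0 × 22.0)/34.00 = 7.765 kΩ.
The fractional drop is R_th/(R_th + R_L); requiring this ≤ 0.0740 gives R_L ≥ R_th(1/0.0740 − 1) = 7.765 × 12.51 = 97.2 kΩ.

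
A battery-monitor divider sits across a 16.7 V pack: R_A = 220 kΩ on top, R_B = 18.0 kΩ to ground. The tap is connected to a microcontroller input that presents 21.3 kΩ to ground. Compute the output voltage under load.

The load sits in parallel with R_B: R_B‖R_L = (18.0 × 21.3) / (18.0 + 21.3) = 9.756 kΩ.
V_out = 16.7 × 9.756 / (220 + 9.756) = 16.7 × 9.756/229.8 = 0.709 V.
(Unloaded it would have been 1.26 V.)

V_out ≈ 0.709 V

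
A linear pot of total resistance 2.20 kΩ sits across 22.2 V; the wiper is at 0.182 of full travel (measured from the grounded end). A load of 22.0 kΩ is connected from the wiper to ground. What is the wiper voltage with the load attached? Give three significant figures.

The wiper splits the pot into (1−α)R = 1800 Ω above and αR = 400.4 Ω below.
Lower section ‖ load = 393.2 Ω.
V_wiper = 22.2 × 393.2/(1800 + 393.2) = 3.98 V.

V ≈ 3.98 V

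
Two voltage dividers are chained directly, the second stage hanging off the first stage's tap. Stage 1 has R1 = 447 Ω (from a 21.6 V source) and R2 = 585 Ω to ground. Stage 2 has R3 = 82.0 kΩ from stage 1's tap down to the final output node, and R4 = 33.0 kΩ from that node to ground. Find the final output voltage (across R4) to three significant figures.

V_out ≈ 3.51 V

Stage 2 presents R3+R4 = 115000 Ω as a load on stage 1's tap.
Stage 1's lower leg becomes R2‖(R3+R4) = 582.0 Ω, so V_mid = 21.6 × 582.0/1029 = 12.22 V.
Stage 2 is itself unloaded: V_out = V_mid × R4/(R3+R4) = 12.22 × 33000/115000 = 3.51 V.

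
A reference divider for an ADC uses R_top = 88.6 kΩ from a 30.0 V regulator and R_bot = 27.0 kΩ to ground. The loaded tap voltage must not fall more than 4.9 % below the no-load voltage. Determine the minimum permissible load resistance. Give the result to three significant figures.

R_L(min) ≈ 402 kΩ

Output resistance R_th = R_top‖R_bot = (88.6 × 27.0)/115.6 = 20.69 kΩ.
The fractional drop is R_th/(R_th + R_L); requiring this ≤ 0.0490 gives R_L ≥ R_th(1/0.0490 − 1) = 20.69 × 19.41 = 402 kΩ.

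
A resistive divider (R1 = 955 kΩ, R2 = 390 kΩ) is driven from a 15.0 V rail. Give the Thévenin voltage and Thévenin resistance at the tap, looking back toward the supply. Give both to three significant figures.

V_th = 4.35 V, R_th = 277 kΩ

V_th is the open-circuit tap voltage: 15.0 × 390/(955 + 390) = 4.35 V.
With the supply zeroed, R1 and R2 appear in parallel from the tap: R_th = R1‖R2 = (955 × 390)/1345 = 277 kΩ.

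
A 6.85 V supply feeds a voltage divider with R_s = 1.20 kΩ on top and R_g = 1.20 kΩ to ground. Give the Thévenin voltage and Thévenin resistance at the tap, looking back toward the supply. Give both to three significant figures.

V_th = 3.42 V, R_th = 600 Ω

V_th is the open-circuit tap voltage: 6.85 × 1.20/(1.20 + 1.20) = 3.42 V.
With the supply zeroed, R_s and R_g appear in parallel from the tap: R_th = R_s‖R_g = (1.20 × 1.20)/2.400 = 600 Ω.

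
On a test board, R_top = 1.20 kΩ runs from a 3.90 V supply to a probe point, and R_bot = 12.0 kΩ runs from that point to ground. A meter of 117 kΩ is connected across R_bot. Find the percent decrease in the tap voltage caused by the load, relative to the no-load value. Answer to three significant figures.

The divider's output (Thévenin) resistance is R_top‖R_bot = 1.091 kΩ.
Fractional drop under load = R_th/(R_th + R_L) = 1.091 / (1.091 + 117) = 0.009238.
So the output falls by 0.924 %.

0.924 %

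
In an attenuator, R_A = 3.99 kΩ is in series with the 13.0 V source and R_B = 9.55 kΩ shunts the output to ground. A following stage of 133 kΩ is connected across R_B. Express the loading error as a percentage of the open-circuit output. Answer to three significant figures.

2.07 %

The divider's output (Thévenin) resistance is R_A‖R_B = 2.814 kΩ.
Fractional drop under load = R_th/(R_th + R_L) = 2.814 / (2.814 + 133) = 0.02072.
So the output falls by 2.07 %.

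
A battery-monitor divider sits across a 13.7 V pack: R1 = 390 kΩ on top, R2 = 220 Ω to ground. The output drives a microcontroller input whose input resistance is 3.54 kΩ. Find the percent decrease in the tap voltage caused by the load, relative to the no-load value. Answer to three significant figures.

The divider's output (Thévenin) resistance is R1‖R2 = 219.9 Ω.
Fractional drop under load = R_th/(R_th + R_L) = 219.9 / (219.9 + 3540) = 0.05848.
So the output falls by 5.85 %.

5.85 %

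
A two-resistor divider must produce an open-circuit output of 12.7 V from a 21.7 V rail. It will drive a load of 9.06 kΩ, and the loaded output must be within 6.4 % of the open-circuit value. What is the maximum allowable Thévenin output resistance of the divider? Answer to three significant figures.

Loading drop = R_th/(R_th + R_L) ≤ 0.0640, so R_th ≤ R_L · ε/(1−ε) = 9.06 kΩ × 0.0640/0.9360 = 619 Ω.

R_th ≤ 619 Ω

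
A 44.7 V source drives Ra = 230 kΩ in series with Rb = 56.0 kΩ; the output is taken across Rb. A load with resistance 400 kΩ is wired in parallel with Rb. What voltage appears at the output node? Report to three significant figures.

V_out ≈ 7.87 V

The load sits in parallel with Rb: Rb‖R_L = (56.0 × 400) / (56.0 + 400) = 49.12 kΩ.
V_out = 44.7 × 49.12 / (230 + 49.12) = 44.7 × 49.12/279.1 = 7.87 V.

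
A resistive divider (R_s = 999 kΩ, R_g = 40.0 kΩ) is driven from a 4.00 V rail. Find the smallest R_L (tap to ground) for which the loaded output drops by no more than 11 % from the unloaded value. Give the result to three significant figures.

Output resistance R_th = R_s‖R_g = (999 × 40.0)/1039 = 38.46 kΩ.
The fractional drop is R_th/(R_th + R_L); requiring this ≤ 0.110 gives R_L ≥ R_th(1/0.110 − 1) = 38.46 × 8.091 = 311 kΩ.

R_L(min) ≈ 311 kΩ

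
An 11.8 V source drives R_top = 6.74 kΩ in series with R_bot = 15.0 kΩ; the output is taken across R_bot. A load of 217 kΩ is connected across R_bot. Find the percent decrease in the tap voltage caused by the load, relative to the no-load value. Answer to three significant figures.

2.10 %

The divider's output (Thévenin) resistance is R_top‖R_bot = 4.650 kΩ.
Fractional drop under load = R_th/(R_th + R_L) = 4.650 / (4.650 + 217) = 0.02098.
So the output falls by 2.10 %.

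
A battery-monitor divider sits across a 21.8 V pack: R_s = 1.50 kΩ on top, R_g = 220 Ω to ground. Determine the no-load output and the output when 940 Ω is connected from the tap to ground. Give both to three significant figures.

Unloaded: 2.79 V; loaded: 2.32 V

Open-circuit: V = 21.8 × 220/(1500 + 220) = 2.79 V.
With the load, R_g becomes R_g‖R_L = 178.3 Ω, so V = 21.8 × 178.3/1678 = 2.32 V.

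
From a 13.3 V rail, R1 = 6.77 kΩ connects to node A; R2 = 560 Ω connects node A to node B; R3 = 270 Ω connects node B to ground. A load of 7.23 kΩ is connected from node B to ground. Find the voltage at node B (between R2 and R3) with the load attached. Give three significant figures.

At node B, R3 is in parallel with the load: R3‖R_L = 260.3 Ω.
Below node A the resistance is R2 + (R3‖R_L) = 820.3 Ω, so V_A = 13.3 × 820.3/7590 = 1.437 V.
Then V_B = V_A × (R3‖R_L)/(R2 + R3‖R_L) = 1.437 × 260.3/820.3 = 0.456 V.

V ≈ 0.456 V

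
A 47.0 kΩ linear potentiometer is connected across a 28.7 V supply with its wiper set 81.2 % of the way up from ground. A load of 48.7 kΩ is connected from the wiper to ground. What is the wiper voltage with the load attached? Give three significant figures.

V ≈ 20.3 V

The wiper splits the pot into (1−α)R = 8.836 kΩ above and αR = 38.16 kΩ below.
Lower section ‖ load = 21.40 kΩ.
V_wiper = 28.7 × 21.40/(8.836 + 21.40) = 20.3 V.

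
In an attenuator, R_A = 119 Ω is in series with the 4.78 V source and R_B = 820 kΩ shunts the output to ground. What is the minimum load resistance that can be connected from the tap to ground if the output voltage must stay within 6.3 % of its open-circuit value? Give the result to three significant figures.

Output resistance R_th = R_A‖R_B = (119 × 820000)/820100 = 119.0 Ω.
The fractional drop is R_th/(R_th + R_L); requiring this ≤ 0.0630 gives R_L ≥ R_th(1/0.0630 − 1) = 119.0 × 14.87 = 1.77 kΩ.

R_L(min) ≈ 1.77 kΩ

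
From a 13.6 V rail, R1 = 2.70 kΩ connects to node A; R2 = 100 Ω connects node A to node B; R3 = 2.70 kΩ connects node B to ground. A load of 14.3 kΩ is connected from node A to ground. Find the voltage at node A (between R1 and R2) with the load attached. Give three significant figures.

V ≈ 6.32 V

Below node A the series string R2+R3 = 2800 Ω sits in parallel with the 14300 Ω load: 2342 Ω.
V_A = 13.6 × 2342/(2700 + 2342) = 6.32 V.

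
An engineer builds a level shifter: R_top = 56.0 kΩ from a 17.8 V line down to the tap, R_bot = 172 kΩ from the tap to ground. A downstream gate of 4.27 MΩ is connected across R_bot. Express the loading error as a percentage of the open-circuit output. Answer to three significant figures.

0.980 %

The divider's output (Thévenin) resistance is R_top‖R_bot = 42.25 kΩ.
Fractional drop under load = R_th/(R_th + R_L) = 42.25 / (42.25 + 4270) = 0.009797.
So the output falls by 0.980 %.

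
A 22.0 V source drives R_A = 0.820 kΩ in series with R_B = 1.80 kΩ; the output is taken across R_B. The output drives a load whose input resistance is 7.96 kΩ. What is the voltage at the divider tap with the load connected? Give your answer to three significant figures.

V_out ≈ 14.1 V

The load sits in parallel with R_B: R_B‖R_L = (1800 × 7960) / (1800 + 7960) = 1468 Ω.
V_out = 22.0 × 1468 / (820 + 1468) = 22.0 × 1468/2288 = 14.1 V.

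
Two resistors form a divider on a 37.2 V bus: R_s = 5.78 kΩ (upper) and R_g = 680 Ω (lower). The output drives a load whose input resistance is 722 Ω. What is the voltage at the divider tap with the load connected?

V_out ≈ 2.13 V

The load sits in parallel with R_g: R_g‖R_L = (680 × 722) / (680 + 722) = 350.2 Ω.
V_out = 37.2 × 350.2 / (5780 + 350.2) = 37.2 × 350.2/6130 = 2.13 V.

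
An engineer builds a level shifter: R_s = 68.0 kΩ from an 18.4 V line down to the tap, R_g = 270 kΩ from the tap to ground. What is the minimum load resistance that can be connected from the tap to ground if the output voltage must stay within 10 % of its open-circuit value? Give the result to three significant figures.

Output resistance R_th = R_s‖R_g = (68.0 × 270)/338.0 = 54.32 kΩ.
The fractional drop is R_th/(R_th + R_L); requiring this ≤ 0.100 gives R_L ≥ R_th(1/0.100 − 1) = 54.32 × 9.000 = 489 kΩ.

R_L(min) ≈ 489 kΩ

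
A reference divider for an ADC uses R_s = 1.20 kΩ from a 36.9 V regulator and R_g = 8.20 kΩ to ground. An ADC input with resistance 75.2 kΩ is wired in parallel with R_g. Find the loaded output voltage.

The load sits in parallel with R_g: R_g‖R_L = (8.20 × 75.2) / (8.20 + 75.2) = 7.394 kΩ.
V_out = 36.9 × 7.394 / (1.20 + 7.394) = 36.9 × 7.394/8.594 = 31.7 V.

V_out ≈ 31.7 V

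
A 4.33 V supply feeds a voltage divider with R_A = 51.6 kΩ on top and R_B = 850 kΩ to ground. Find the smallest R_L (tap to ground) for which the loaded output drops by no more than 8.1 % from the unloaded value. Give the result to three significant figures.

R_L(min) ≈ 552 kΩ

Output resistance R_th = R_A‖R_B = (51.6 × 850)/901.6 = 48.65 kΩ.
The fractional drop is R_th/(R_th + R_L); requiring this ≤ 0.0810 gives R_L ≥ R_th(1/0.0810 − 1) = 48.65 × 11.35 = 552 kΩ.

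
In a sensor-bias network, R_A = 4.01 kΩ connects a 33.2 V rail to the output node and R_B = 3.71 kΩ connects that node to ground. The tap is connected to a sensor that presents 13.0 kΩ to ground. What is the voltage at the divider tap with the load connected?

V_out ≈ 13.9 V

The load sits in parallel with R_B: R_B‖R_L = (3.71 × 13.0) / (3.71 + 13.0) = 2.886 kΩ.
V_out = 33.2 × 2.886 / (4.01 + 2.886) = 33.2 × 2.886/6.896 = 13.9 V.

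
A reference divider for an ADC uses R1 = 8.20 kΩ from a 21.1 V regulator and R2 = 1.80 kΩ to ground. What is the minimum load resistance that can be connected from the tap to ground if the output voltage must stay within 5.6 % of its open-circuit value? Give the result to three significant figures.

Output resistance R_th = R1‖R2 = (8.20 × 1.80)/10.00 = 1.476 kΩ.
The fractional drop is R_th/(R_th + R_L); requiring this ≤ 0.0560 gives R_L ≥ R_th(1/0.0560 − 1) = 1.476 × 16.86 = 24.9 kΩ.

R_L(min) ≈ 24.9 kΩ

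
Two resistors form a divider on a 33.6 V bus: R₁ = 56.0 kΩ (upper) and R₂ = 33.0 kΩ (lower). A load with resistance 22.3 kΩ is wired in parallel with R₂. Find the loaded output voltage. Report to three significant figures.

V_out ≈ 6.45 V

The load sits in parallel with R₂: R₂‖R_L = (33.0 × 22.3) / (33.0 + 22.3) = 13.31 kΩ.
V_out = 33.6 × 13.31 / (56.0 + 13.31) = 33.6 × 13.31/69.31 = 6.45 V.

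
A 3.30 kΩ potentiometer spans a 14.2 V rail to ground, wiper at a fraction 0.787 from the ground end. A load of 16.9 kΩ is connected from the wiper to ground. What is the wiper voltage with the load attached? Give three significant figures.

V ≈ 10.8 V

The wiper splits the pot into (1−α)R = 702.9 Ω above and αR = 2597 Ω below.
Lower section ‖ load = 2251 Ω.
V_wiper = 14.2 × 2251/(702.9 + 2251) = 10.8 V.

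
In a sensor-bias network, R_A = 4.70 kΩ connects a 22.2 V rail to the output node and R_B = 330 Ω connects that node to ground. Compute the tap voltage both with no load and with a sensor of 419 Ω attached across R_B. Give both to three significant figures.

Unloaded: 1.46 V; loaded: 0.839 V

Open-circuit: V = 22.2 × 330/(4700 + 330) = 1.46 V.
With the load, R_B becomes R_B‖R_L = 184.6 Ω, so V = 22.2 × 184.6/4885 = 0.839 V.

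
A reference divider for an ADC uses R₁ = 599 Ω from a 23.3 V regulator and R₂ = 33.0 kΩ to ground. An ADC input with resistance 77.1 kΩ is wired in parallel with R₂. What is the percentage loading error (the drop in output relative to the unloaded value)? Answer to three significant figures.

0.757 %

The divider's output (Thévenin) resistance is R₁‖R₂ = 588.3 Ω.
Fractional drop under load = R_th/(R_th + R_L) = 588.3 / (588.3 + 77100) = 0.007573.
So the output falls by 0.757 %.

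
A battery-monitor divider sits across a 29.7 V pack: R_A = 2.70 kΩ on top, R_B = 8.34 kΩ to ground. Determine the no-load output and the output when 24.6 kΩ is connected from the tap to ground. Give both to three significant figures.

Open-circuit: V = 29.7 × 8.34/(2.70 + 8.34) = 22.4 V.
With the load, R_B becomes R_B‖R_L = 6.228 kΩ, so V = 29.7 × 6.228/8.928 = 20.7 V.

Unloaded: 22.4 V; loaded: 20.7 V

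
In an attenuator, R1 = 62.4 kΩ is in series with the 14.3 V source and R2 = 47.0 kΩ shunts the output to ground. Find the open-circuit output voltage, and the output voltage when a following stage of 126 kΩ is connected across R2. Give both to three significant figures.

Open-circuit: V = 14.3 × 47.0/(62.4 + 47.0) = 6.14 V.
With the load, R2 becomes R2‖R_L = 34.23 kΩ, so V = 14.3 × 34.23/96.63 = 5.07 V.

Unloaded: 6.14 V; loaded: 5.07 V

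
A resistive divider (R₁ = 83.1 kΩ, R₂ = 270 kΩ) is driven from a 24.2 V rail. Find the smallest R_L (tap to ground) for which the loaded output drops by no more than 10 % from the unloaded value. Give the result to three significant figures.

R_L(min) ≈ 572 kΩ

Output resistance R_th = R₁‖R₂ = (83.1 × 270)/353.1 = 63.54 kΩ.
The fractional drop is R_th/(R_th + R_L); requiring this ≤ 0.100 gives R_L ≥ R_th(1/0.100 − 1) = 63.54 × 9.000 = 572 kΩ.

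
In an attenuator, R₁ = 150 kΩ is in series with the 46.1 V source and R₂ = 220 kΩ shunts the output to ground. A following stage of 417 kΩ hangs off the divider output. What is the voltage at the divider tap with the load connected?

The load sits in parallel with R₂: R₂‖R_L = (220 × 417) / (220 + 417) = 144.0 kΩ.
V_out = 46.1 × 144.0 / (150 + 144.0) = 46.1 × 144.0/294.0 = 22.6 V.

V_out ≈ 22.6 V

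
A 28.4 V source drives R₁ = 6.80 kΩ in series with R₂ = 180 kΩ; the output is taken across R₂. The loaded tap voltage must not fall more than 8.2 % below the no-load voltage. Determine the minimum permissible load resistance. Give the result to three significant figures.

R_L(min) ≈ 73.4 kΩ

Output resistance R_th = R₁‖R₂ = (6.80 × 180)/186.8 = 6.552 kΩ.
The fractional drop is R_th/(R_th + R_L); requiring this ≤ 0.0820 gives R_L ≥ R_th(1/0.0820 − 1) = 6.552 × 11.20 = 73.4 kΩ.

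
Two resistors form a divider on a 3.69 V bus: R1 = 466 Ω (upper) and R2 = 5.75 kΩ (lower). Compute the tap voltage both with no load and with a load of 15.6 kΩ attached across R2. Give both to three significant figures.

Open-circuit: V = 3.69 × 5750/(466 + 5750) = 3.41 V.
With the load, R2 becomes R2‖R_L = 4201 Ω, so V = 3.69 × 4201/4667 = 3.32 V.

Unloaded: 3.41 V; loaded: 3.32 V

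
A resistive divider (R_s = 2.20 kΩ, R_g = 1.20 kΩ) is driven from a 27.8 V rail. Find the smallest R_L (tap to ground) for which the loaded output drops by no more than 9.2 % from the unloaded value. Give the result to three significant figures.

R_L(min) ≈ 7.66 kΩ

Output resistance R_th = R_s‖R_g = (2200 × 1200)/3400 = 776.5 Ω.
The fractional drop is R_th/(R_th + R_L); requiring this ≤ 0.0920 gives R_L ≥ R_th(1/0.0920 − 1) = 776.5 × 9.870 = 7.66 kΩ.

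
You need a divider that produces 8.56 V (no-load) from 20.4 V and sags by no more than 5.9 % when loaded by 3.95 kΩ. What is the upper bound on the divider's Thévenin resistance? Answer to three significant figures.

Loading drop = R_th/(R_th + R_L) ≤ 0.0590, so R_th ≤ R_L · ε/(1−ε) = 3.95 kΩ × 0.0590/0.9410 = 248 Ω.

R_th ≤ 248 Ω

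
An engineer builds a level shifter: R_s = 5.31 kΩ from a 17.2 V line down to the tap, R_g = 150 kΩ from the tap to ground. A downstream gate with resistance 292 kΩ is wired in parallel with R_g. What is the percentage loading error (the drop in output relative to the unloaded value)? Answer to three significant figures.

The divider's output (Thévenin) resistance is R_s‖R_g = 5.128 kΩ.
Fractional drop under load = R_th/(R_th + R_L) = 5.128 / (5.128 + 292) = 0.01726.
So the output falls by 1.73 %.

1.73 %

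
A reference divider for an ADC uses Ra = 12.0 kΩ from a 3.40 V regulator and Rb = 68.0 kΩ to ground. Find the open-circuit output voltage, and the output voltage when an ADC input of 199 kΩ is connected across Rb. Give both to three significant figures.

Unloaded: 2.89 V; loaded: 2.75 V

Open-circuit: V = 3.40 × 68.0/(12.0 + 68.0) = 2.89 V.
With the load, Rb becomes Rb‖R_L = 50.68 kΩ, so V = 3.40 × 50.68/62.68 = 2.75 V.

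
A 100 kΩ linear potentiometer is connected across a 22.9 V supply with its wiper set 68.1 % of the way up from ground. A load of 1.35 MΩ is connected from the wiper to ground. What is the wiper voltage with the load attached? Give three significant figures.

V ≈ 15.3 V

The wiper splits the pot into (1−α)R = 31.90 kΩ above and αR = 68.10 kΩ below.
Lower section ‖ load = 64.83 kΩ.
V_wiper = 22.9 × 64.83/(31.90 + 64.83) = 15.3 V.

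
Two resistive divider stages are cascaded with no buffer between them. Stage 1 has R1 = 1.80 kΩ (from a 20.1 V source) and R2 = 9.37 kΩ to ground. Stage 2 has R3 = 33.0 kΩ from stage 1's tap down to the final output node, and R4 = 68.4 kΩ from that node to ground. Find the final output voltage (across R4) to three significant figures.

Stage 2 presents R3+R4 = 101.4 kΩ as a load on stage 1's tap.
Stage 1's lower leg becomes R2‖(R3+R4) = 8.577 kΩ, so V_mid = 20.1 × 8.577/10.38 = 16.61 V.
Stage 2 is itself unloaded: V_out = V_mid × R4/(R3+R4) = 16.61 × 68.4/101.4 = 11.2 V.

V_out ≈ 11.2 V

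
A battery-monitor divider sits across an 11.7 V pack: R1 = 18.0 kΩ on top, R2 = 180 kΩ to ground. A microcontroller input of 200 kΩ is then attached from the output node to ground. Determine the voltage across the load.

The load sits in parallel with R2: R2‖R_L = (180 × 200) / (180 + 200) = 94.74 kΩ.
V_out = 11.7 × 94.74 / (18.0 + 94.74) = 11.7 × 94.74/112.7 = 9.83 V.
(Unloaded it would have been 10.6 V.)

V_out ≈ 9.83 V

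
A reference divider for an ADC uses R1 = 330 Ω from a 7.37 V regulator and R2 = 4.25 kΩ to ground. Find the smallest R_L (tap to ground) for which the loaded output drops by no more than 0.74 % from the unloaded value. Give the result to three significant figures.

R_L(min) ≈ 41.1 kΩ

Output resistance R_th = R1‖R2 = (330 × 4250)/4580 = 306.2 Ω.
The fractional drop is R_th/(R_th + R_L); requiring this ≤ 0.00740 gives R_L ≥ R_th(1/0.00740 − 1) = 306.2 × 134.1 = 41.1 kΩ.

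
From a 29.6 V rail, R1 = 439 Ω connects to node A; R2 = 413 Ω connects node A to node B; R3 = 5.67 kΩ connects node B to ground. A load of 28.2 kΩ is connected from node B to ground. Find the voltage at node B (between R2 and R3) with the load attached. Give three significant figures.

At node B, R3 is in parallel with the load: R3‖R_L = 4721 Ω.
Below node A the resistance is R2 + (R3‖R_L) = 5134 Ω, so V_A = 29.6 × 5134/5573 = 27.27 V.
Then V_B = V_A × (R3‖R_L)/(R2 + R3‖R_L) = 27.27 × 4721/5134 = 25.1 V.

V ≈ 25.1 V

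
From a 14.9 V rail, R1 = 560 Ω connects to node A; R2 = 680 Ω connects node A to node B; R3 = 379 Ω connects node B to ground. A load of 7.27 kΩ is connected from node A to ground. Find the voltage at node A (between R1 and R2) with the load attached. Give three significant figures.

Below node A the series string R2+R3 = 1059 Ω sits in parallel with the 7270 Ω load: 924.4 Ω.
V_A = 14.9 × 924.4/(560 + 924.4) = 9.28 V.

V ≈ 9.28 V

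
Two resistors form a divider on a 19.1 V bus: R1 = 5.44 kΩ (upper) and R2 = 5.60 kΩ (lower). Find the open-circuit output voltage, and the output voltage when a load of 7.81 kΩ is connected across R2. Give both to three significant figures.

Open-circuit: V = 19.1 × 5.60/(5.44 + 5.60) = 9.69 V.
With the load, R2 becomes R2‖R_L = 3.261 kΩ, so V = 19.1 × 3.261/8.701 = 7.16 V.

Unloaded: 9.69 V; loaded: 7.16 V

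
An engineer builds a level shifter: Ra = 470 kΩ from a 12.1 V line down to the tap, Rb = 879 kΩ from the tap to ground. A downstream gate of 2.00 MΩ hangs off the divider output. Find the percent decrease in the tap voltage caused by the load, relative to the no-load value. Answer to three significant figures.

13.3 %

Unloaded V = 12.1 × 879/1349 = 7.8843 V.
Loaded: Rb‖R_L = 610.6 kΩ, giving V = 12.1 × 610.6/1081 = 6.8373 V.
Drop = (7.8843 − 6.8373) / 7.8843 = 13.3 %.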